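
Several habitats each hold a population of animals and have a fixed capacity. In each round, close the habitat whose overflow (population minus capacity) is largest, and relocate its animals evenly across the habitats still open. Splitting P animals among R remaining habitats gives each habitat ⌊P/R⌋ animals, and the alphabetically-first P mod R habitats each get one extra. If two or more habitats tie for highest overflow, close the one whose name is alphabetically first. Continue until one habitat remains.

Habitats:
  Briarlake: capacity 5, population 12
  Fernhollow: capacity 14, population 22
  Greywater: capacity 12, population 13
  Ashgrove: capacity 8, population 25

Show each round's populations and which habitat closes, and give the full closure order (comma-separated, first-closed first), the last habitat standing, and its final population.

Closure order: Ashgrove, Briarlake, Fernhollow
Last habitat: Greywater with 72 animals

Round 1: Ashgrove=25 Briarlake=12 Fernhollow=22 Greywater=13 → close Ashgrove (overflow 17)
  25÷3 = 8 each, +1 to first 1
Round 2: Briarlake=21 Fernhollow=30 Greywater=21 → close Briarlake (overflow 16)
  21÷2 = 10 each, +1 to first 1
Round 3: Fernhollow=41 Greywater=31 → close Fernhollow (overflow 27)
  41÷1 = 41 each, +1 to first 0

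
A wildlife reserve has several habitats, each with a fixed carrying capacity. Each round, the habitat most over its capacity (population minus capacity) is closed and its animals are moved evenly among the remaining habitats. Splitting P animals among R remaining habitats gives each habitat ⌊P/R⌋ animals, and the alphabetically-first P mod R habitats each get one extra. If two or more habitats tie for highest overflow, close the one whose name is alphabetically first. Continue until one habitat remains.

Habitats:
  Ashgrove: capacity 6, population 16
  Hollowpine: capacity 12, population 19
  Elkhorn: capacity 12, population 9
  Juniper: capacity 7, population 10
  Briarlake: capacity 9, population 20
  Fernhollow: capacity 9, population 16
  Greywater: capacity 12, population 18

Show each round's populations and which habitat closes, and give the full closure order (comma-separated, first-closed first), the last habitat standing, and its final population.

Round 1: Ashgrove=16 Briarlake=20 Elkhorn=9 Fernhollow=16 Greywater=18 Hollowpine=19 Juniper=10 → close Briarlake (overflow 11)
  20÷6 = 3 each, +1 to first 2
Round 2: Ashgrove=20 Elkhorn=13 Fernhollow=19 Greywater=21 Hollowpine=22 Juniper=13 → close Ashgrove (overflow 14)
  20÷5 = 4 each, +1 to first 0
Round 3: Elkhorn=17 Fernhollow=23 Greywater=25 Hollowpine=26 Juniper=17 → close Fernhollow (overflow 14)
  23÷4 = 5 each, +1 to first 3
Round 4: Elkhorn=23 Greywater=31 Hollowpine=32 Juniper=22 → close Hollowpine (overflow 20)
  32÷3 = 10 each, +1 to first 2
Round 5: Elkhorn=34 Greywater=42 Juniper=32 → close Greywater (overflow 30)
  42÷2 = 21 each, +1 to first 0
Round 6: Elkhorn=55 Juniper=53 → close Juniper (overflow 46)
  53÷1 = 53 each, +1 to first 0

Closure order: Briarlake, Ashgrove, Fernhollow, Hollowpine, Greywater, Juniper
Last habitat: Elkhorn with 108 animals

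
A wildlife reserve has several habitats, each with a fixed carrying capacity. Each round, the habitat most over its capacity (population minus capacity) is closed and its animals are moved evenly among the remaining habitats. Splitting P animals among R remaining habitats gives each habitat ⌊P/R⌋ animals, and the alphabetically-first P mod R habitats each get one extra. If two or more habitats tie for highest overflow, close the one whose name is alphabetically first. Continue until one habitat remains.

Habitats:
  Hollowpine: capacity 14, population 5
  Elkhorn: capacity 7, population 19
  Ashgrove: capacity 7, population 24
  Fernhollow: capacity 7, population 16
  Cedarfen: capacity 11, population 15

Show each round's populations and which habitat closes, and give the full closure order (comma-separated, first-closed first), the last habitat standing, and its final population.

Closure order: Ashgrove, Elkhorn, Fernhollow, Cedarfen
Last habitat: Hollowpine with 79 animals

Round 1: Ashgrove=24 Cedarfen=15 Elkhorn=19 Fernhollow=16 Hollowpine=5 → close Ashgrove (overflow 17)
  24÷4 = 6 each, +1 to first 0
Round 2: Cedarfen=21 Elkhorn=25 Fernhollow=22 Hollowpine=11 → close Elkhorn (overflow 18)
  25÷3 = 8 each, +1 to first 1
Round 3: Cedarfen=30 Fernhollow=30 Hollowpine=19 → close Fernhollow (overflow 23)
  30÷2 = 15 each, +1 to first 0
Round 4: Cedarfen=45 Hollowpine=34 → close Cedarfen (overflow 34)
  45÷1 = 45 each, +1 to first 0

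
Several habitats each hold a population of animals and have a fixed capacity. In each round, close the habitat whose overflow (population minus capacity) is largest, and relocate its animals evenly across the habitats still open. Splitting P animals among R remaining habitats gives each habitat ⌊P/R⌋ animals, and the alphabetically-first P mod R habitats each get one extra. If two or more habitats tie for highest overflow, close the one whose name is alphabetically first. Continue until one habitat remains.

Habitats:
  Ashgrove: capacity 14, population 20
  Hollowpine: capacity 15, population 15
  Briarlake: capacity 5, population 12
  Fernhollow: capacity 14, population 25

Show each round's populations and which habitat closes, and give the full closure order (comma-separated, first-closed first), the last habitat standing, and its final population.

Closure order: Fernhollow, Ashgrove, Briarlake
Last habitat: Hollowpine with 72 animals

Round 1: Ashgrove=20 Briarlake=12 Fernhollow=25 Hollowpine=15 → close Fernhollow (overflow 11)
  25÷3 = 8 each, +1 to first 1
Round 2: Ashgrove=29 Briarlake=20 Hollowpine=23 → close Ashgrove (overflow 15)
  29÷2 = 14 each, +1 to first 1
Round 3: Briarlake=35 Hollowpine=37 → close Briarlake (overflow 30)
  35÷1 = 35 each, +1 to first 0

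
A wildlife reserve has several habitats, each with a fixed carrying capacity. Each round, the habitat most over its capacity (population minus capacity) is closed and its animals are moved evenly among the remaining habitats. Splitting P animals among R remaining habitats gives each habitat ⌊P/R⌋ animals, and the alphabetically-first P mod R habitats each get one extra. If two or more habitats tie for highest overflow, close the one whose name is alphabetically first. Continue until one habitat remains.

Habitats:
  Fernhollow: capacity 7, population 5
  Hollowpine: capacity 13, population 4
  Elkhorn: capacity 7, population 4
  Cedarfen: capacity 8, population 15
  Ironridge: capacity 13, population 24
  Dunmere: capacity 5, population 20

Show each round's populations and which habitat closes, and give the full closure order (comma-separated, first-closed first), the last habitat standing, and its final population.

Round 1: Cedarfen=15 Dunmere=20 Elkhorn=4 Fernhollow=5 Hollowpine=4 Ironridge=24 → close Dunmere (overflow 15)
  20÷5 = 4 each, +1 to first 0
Round 2: Cedarfen=19 Elkhorn=8 Fernhollow=9 Hollowpine=8 Ironridge=28 → close Ironridge (overflow 15)
  28÷4 = 7 each, +1 to first 0
Round 3: Cedarfen=26 Elkhorn=15 Fernhollow=16 Hollowpine=15 → close Cedarfen (overflow 18)
  26÷3 = 8 each, +1 to first 2
Round 4: Elkhorn=24 Fernhollow=25 Hollowpine=23 → close Fernhollow (overflow 18)
  25÷2 = 12 each, +1 to first 1
Round 5: Elkhorn=37 Hollowpine=35 → close Elkhorn (overflow 30)
  37÷1 = 37 each, +1 to first 0

Closure order: Dunmere, Ironridge, Cedarfen, Fernhollow, Elkhorn
Last habitat: Hollowpine with 72 animals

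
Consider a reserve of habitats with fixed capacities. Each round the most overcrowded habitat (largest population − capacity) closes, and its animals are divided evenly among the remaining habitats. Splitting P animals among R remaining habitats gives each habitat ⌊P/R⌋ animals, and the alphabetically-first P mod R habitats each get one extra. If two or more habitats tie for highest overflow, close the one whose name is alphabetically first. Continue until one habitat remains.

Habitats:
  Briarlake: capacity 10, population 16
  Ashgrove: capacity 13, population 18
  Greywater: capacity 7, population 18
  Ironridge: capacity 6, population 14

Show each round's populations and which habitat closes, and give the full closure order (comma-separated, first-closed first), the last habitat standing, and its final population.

Round 1: Ashgrove=18 Briarlake=16 Greywater=18 Ironridge=14 → close Greywater (overflow 11)
  18÷3 = 6 each, +1 to first 0
Round 2: Ashgrove=24 Briarlake=22 Ironridge=20 → close Ironridge (overflow 14)
  20÷2 = 10 each, +1 to first 0
Round 3: Ashgrove=34 Briarlake=32 → close Briarlake (overflow 22)
  32÷1 = 32 each, +1 to first 0

Closure order: Greywater, Ironridge, Briarlake
Last habitat: Ashgrove with 66 animals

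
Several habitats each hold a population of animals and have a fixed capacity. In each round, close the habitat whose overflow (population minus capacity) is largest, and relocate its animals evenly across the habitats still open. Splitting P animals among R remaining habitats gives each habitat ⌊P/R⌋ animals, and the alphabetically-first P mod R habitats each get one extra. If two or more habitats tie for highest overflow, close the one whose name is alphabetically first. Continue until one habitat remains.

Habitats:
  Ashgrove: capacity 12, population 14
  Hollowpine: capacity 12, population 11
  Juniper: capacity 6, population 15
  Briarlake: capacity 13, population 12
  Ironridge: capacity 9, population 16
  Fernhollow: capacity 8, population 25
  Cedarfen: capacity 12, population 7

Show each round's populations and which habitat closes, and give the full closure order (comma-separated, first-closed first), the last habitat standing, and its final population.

Closure order: Fernhollow, Juniper, Ironridge, Ashgrove, Briarlake, Hollowpine
Last habitat: Cedarfen with 100 animals

Round 1: Ashgrove=14 Briarlake=12 Cedarfen=7 Fernhollow=25 Hollowpine=11 Ironridge=16 Juniper=15 → close Fernhollow (overflow 17)
  25÷6 = 4 each, +1 to first 1
Round 2: Ashgrove=19 Briarlake=16 Cedarfen=11 Hollowpine=15 Ironridge=20 Juniper=19 → close Juniper (overflow 13)
  19÷5 = 3 each, +1 to first 4
Round 3: Ashgrove=23 Briarlake=20 Cedarfen=15 Hollowpine=19 Ironridge=23 → close Ironridge (overflow 14)
  23÷4 = 5 each, +1 to first 3
Round 4: Ashgrove=29 Briarlake=26 Cedarfen=21 Hollowpine=24 → close Ashgrove (overflow 17)
  29÷3 = 9 each, +1 to first 2
Round 5: Briarlake=36 Cedarfen=31 Hollowpine=33 → close Briarlake (overflow 23)
  36÷2 = 18 each, +1 to first 0
Round 6: Cedarfen=49 Hollowpine=51 → close Hollowpine (overflow 39)
  51÷1 = 51 each, +1 to first 0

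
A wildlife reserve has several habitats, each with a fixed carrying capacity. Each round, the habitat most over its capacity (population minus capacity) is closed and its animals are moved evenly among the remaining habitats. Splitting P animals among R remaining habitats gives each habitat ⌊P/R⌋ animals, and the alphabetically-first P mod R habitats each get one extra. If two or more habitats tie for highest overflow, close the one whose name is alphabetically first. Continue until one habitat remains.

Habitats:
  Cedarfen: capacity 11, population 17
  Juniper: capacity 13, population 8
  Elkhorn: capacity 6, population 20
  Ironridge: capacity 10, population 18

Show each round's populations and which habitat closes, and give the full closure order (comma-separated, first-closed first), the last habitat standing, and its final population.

Round 1: Cedarfen=17 Elkhorn=20 Ironridge=18 Juniper=8 → close Elkhorn (overflow 14)
  20÷3 = 6 each, +1 to first 2
Round 2: Cedarfen=24 Ironridge=25 Juniper=14 → close Ironridge (overflow 15)
  25÷2 = 12 each, +1 to first 1
Round 3: Cedarfen=37 Juniper=26 → close Cedarfen (overflow 26)
  37÷1 = 37 each, +1 to first 0

Closure order: Elkhorn, Ironridge, Cedarfen
Last habitat: Juniper with 63 animals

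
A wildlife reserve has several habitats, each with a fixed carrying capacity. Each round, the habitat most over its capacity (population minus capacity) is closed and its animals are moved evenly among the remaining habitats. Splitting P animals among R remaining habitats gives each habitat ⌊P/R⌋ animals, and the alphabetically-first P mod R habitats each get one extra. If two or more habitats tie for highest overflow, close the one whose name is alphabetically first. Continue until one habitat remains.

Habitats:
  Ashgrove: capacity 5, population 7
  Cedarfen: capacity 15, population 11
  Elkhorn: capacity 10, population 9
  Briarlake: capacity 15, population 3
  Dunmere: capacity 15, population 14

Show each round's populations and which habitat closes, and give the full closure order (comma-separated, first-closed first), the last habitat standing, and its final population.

Round 1: Ashgrove=7 Briarlake=3 Cedarfen=11 Dunmere=14 Elkhorn=9 → close Ashgrove (overflow 2)
  7÷4 = 1 each, +1 to first 3
Round 2: Briarlake=5 Cedarfen=13 Dunmere=16 Elkhorn=10 → close Dunmere (overflow 1)
  16÷3 = 5 each, +1 to first 1
Round 3: Briarlake=11 Cedarfen=18 Elkhorn=15 → close Elkhorn (overflow 5)
  15÷2 = 7 each, +1 to first 1
Round 4: Briarlake=19 Cedarfen=25 → close Cedarfen (overflow 10)
  25÷1 = 25 each, +1 to first 0

Closure order: Ashgrove, Dunmere, Elkhorn, Cedarfen
Last habitat: Briarlake with 44 animals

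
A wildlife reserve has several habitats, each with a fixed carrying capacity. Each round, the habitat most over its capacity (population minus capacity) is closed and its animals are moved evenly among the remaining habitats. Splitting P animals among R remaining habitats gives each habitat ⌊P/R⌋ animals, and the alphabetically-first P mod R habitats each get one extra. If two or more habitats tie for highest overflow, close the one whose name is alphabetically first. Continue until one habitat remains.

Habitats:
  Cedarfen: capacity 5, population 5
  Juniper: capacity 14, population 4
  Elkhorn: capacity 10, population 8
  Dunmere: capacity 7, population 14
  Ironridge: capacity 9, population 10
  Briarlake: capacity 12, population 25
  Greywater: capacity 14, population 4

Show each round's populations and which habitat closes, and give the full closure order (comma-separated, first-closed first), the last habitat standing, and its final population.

Round 1: Briarlake=25 Cedarfen=5 Dunmere=14 Elkhorn=8 Greywater=4 Ironridge=10 Juniper=4 → close Briarlake (overflow 13)
  25÷6 = 4 each, +1 to first 1
Round 2: Cedarfen=10 Dunmere=18 Elkhorn=12 Greywater=8 Ironridge=14 Juniper=8 → close Dunmere (overflow 11)
  18÷5 = 3 each, +1 to first 3
Round 3: Cedarfen=14 Elkhorn=16 Greywater=12 Ironridge=17 Juniper=11 → close Cedarfen (overflow 9)
  14÷4 = 3 each, +1 to first 2
Round 4: Elkhorn=20 Greywater=16 Ironridge=20 Juniper=14 → close Ironridge (overflow 11)
  20÷3 = 6 each, +1 to first 2
Round 5: Elkhorn=27 Greywater=23 Juniper=20 → close Elkhorn (overflow 17)
  27÷2 = 13 each, +1 to first 1
Round 6: Greywater=37 Juniper=33 → close Greywater (overflow 23)
  37÷1 = 37 each, +1 to first 0

Closure order: Briarlake, Dunmere, Cedarfen, Ironridge, Elkhorn, Greywater
Last habitat: Juniper with 70 animals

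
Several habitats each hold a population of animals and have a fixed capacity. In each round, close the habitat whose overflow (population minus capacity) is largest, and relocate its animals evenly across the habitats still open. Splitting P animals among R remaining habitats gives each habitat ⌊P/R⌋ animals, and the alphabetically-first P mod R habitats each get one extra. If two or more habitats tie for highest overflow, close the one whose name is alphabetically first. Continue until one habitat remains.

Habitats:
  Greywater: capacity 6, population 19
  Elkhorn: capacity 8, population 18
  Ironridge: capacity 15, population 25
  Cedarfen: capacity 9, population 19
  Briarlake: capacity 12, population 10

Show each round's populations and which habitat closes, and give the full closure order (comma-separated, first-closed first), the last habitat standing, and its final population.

Round 1: Briarlake=10 Cedarfen=19 Elkhorn=18 Greywater=19 Ironridge=25 → close Greywater (overflow 13)
  19÷4 = 4 each, +1 to first 3
Round 2: Briarlake=15 Cedarfen=24 Elkhorn=23 Ironridge=29 → close Cedarfen (overflow 15)
  24÷3 = 8 each, +1 to first 0
Round 3: Briarlake=23 Elkhorn=31 Ironridge=37 → close Elkhorn (overflow 23)
  31÷2 = 15 each, +1 to first 1
Round 4: Briarlake=39 Ironridge=52 → close Ironridge (overflow 37)
  52÷1 = 52 each, +1 to first 0

Closure order: Greywater, Cedarfen, Elkhorn, Ironridge
Last habitat: Briarlake with 91 animals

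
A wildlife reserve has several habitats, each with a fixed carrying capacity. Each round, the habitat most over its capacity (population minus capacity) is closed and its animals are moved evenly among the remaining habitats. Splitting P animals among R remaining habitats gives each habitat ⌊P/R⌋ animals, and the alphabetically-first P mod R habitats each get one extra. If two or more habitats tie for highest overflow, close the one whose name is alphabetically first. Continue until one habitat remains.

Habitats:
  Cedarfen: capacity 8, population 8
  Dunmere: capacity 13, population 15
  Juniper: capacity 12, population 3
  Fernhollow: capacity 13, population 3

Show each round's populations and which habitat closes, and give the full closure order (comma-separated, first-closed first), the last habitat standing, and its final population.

Closure order: Dunmere, Cedarfen, Fernhollow
Last habitat: Juniper with 29 animals

Round 1: Cedarfen=8 Dunmere=15 Fernhollow=3 Juniper=3 → close Dunmere (overflow 2)
  15÷3 = 5 each, +1 to first 0
Round 2: Cedarfen=13 Fernhollow=8 Juniper=8 → close Cedarfen (overflow 5)
  13÷2 = 6 each, +1 to first 1
Round 3: Fernhollow=15 Juniper=14 → close Fernhollow (overflow 2)
  15÷1 = 15 each, +1 to first 0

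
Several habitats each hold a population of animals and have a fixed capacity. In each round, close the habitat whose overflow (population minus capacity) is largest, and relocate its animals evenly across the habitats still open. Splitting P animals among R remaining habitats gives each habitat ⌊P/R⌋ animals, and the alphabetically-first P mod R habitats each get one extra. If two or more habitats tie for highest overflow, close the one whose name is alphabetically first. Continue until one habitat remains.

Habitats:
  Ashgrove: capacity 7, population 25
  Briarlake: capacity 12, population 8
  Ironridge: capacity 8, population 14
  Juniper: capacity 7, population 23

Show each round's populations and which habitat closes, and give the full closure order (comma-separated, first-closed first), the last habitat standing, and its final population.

Round 1: Ashgrove=25 Briarlake=8 Ironridge=14 Juniper=23 → close Ashgrove (overflow 18)
  25÷3 = 8 each, +1 to first 1
Round 2: Briarlake=17 Ironridge=22 Juniper=31 → close Juniper (overflow 24)
  31÷2 = 15 each, +1 to first 1
Round 3: Briarlake=33 Ironridge=37 → close Ironridge (overflow 29)
  37÷1 = 37 each, +1 to first 0

Closure order: Ashgrove, Juniper, Ironridge
Last habitat: Briarlake with 70 animals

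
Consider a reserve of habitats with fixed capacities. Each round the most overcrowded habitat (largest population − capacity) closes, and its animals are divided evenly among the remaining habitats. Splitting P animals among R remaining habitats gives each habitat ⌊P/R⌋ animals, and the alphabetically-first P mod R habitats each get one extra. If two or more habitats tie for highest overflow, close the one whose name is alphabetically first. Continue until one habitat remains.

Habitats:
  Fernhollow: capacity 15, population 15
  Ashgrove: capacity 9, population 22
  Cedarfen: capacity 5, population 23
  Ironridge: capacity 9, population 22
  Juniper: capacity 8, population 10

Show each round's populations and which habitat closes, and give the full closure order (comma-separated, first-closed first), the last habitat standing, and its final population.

Round 1: Ashgrove=22 Cedarfen=23 Fernhollow=15 Ironridge=22 Juniper=10 → close Cedarfen (overflow 18)
  23÷4 = 5 each, +1 to first 3
Round 2: Ashgrove=28 Fernhollow=21 Ironridge=28 Juniper=15 → close Ashgrove (overflow 19)
  28÷3 = 9 each, +1 to first 1
Round 3: Fernhollow=31 Ironridge=37 Juniper=24 → close Ironridge (overflow 28)
  37÷2 = 18 each, +1 to first 1
Round 4: Fernhollow=50 Juniper=42 → close Fernhollow (overflow 35)
  50÷1 = 50 each, +1 to first 0

Closure order: Cedarfen, Ashgrove, Ironridge, Fernhollow
Last habitat: Juniper with 92 animals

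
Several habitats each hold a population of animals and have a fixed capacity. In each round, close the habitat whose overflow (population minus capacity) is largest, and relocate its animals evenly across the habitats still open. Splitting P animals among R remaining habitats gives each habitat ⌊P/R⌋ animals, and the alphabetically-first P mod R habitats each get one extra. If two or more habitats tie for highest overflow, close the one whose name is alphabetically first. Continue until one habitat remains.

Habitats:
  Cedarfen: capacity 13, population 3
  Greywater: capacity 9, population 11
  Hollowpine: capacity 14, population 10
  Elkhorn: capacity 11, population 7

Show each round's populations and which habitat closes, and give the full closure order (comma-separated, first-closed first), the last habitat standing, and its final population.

Closure order: Greywater, Elkhorn, Hollowpine
Last habitat: Cedarfen with 31 animals

Round 1: Cedarfen=3 Elkhorn=7 Greywater=11 Hollowpine=10 → close Greywater (overflow 2)
  11÷3 = 3 each, +1 to first 2
Round 2: Cedarfen=7 Elkhorn=11 Hollowpine=13 → close Elkhorn (overflow 0)
  11÷2 = 5 each, +1 to first 1
Round 3: Cedarfen=13 Hollowpine=18 → close Hollowpine (overflow 4)
  18÷1 = 18 each, +1 to first 0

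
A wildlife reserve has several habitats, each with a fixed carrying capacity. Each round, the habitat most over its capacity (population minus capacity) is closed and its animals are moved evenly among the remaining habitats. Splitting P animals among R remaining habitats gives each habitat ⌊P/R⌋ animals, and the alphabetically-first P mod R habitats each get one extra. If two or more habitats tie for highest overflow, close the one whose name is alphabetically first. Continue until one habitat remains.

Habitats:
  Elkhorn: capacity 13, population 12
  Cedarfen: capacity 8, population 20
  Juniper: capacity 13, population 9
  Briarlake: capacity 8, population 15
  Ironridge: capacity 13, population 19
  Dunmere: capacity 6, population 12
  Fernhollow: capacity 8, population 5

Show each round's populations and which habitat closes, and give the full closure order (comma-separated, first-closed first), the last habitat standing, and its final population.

Closure order: Cedarfen, Briarlake, Dunmere, Ironridge, Elkhorn, Fernhollow
Last habitat: Juniper with 92 animals

Round 1: Briarlake=15 Cedarfen=20 Dunmere=12 Elkhorn=12 Fernhollow=5 Ironridge=19 Juniper=9 → close Cedarfen (overflow 12)
  20÷6 = 3 each, +1 to first 2
Round 2: Briarlake=19 Dunmere=16 Elkhorn=15 Fernhollow=8 Ironridge=22 Juniper=12 → close Briarlake (overflow 11)
  19÷5 = 3 each, +1 to first 4
Round 3: Dunmere=20 Elkhorn=19 Fernhollow=12 Ironridge=26 Juniper=15 → close Dunmere (overflow 14)
  20÷4 = 5 each, +1 to first 0
Round 4: Elkhorn=24 Fernhollow=17 Ironridge=31 Juniper=20 → close Ironridge (overflow 18)
  31÷3 = 10 each, +1 to first 1
Round 5: Elkhorn=35 Fernhollow=27 Juniper=30 → close Elkhorn (overflow 22)
  35÷2 = 17 each, +1 to first 1
Round 6: Fernhollow=45 Juniper=47 → close Fernhollow (overflow 37)
  45÷1 = 45 each, +1 to first 0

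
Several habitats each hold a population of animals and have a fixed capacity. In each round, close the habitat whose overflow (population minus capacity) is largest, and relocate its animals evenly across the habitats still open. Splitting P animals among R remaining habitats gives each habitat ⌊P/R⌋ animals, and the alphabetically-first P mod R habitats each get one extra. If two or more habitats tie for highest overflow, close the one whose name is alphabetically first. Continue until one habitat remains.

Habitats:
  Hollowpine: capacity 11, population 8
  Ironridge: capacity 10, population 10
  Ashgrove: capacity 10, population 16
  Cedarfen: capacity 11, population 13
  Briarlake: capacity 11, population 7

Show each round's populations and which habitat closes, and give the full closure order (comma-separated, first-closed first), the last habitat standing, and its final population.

Closure order: Ashgrove, Cedarfen, Ironridge, Briarlake
Last habitat: Hollowpine with 54 animals

Round 1: Ashgrove=16 Briarlake=7 Cedarfen=13 Hollowpine=8 Ironridge=10 → close Ashgrove (overflow 6)
  16÷4 = 4 each, +1 to first 0
Round 2: Briarlake=11 Cedarfen=17 Hollowpine=12 Ironridge=14 → close Cedarfen (overflow 6)
  17÷3 = 5 each, +1 to first 2
Round 3: Briarlake=17 Hollowpine=18 Ironridge=19 → close Ironridge (overflow 9)
  19÷2 = 9 each, +1 to first 1
Round 4: Briarlake=27 Hollowpine=27 → close Briarlake (overflow 16)
  27÷1 = 27 each, +1 to first 0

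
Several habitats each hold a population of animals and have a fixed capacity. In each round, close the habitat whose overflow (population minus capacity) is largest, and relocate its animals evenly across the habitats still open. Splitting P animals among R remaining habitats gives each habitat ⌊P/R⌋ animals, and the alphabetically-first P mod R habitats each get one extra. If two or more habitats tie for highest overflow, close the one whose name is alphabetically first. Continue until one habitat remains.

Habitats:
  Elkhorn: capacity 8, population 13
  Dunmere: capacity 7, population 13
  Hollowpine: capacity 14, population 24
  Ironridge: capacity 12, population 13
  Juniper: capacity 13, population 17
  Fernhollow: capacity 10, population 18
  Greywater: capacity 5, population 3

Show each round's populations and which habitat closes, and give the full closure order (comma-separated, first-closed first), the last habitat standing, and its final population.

Round 1: Dunmere=13 Elkhorn=13 Fernhollow=18 Greywater=3 Hollowpine=24 Ironridge=13 Juniper=17 → close Hollowpine (overflow 10)
  24÷6 = 4 each, +1 to first 0
Round 2: Dunmere=17 Elkhorn=17 Fernhollow=22 Greywater=7 Ironridge=17 Juniper=21 → close Fernhollow (overflow 12)
  22÷5 = 4 each, +1 to first 2
Round 3: Dunmere=22 Elkhorn=22 Greywater=11 Ironridge=21 Juniper=25 → close Dunmere (overflow 15)
  22÷4 = 5 each, +1 to first 2
Round 4: Elkhorn=28 Greywater=17 Ironridge=26 Juniper=30 → close Elkhorn (overflow 20)
  28÷3 = 9 each, +1 to first 1
Round 5: Greywater=27 Ironridge=35 Juniper=39 → close Juniper (overflow 26)
  39÷2 = 19 each, +1 to first 1
Round 6: Greywater=47 Ironridge=54 → close Greywater (overflow 42)
  47÷1 = 47 each, +1 to first 0

Closure order: Hollowpine, Fernhollow, Dunmere, Elkhorn, Juniper, Greywater
Last habitat: Ironridge with 101 animals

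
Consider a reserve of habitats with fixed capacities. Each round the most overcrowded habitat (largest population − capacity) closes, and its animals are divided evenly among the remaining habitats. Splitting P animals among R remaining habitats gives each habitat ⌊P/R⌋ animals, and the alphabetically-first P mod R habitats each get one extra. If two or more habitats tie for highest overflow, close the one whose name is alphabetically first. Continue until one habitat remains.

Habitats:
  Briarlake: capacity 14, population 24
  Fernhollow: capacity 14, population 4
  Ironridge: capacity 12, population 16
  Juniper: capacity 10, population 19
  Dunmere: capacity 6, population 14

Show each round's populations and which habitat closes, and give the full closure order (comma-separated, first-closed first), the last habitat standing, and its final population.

Round 1: Briarlake=24 Dunmere=14 Fernhollow=4 Ironridge=16 Juniper=19 → close Briarlake (overflow 10)
  24÷4 = 6 each, +1 to first 0
Round 2: Dunmere=20 Fernhollow=10 Ironridge=22 Juniper=25 → close Juniper (overflow 15)
  25÷3 = 8 each, +1 to first 1
Round 3: Dunmere=29 Fernhollow=18 Ironridge=30 → close Dunmere (overflow 23)
  29÷2 = 14 each, +1 to first 1
Round 4: Fernhollow=33 Ironridge=44 → close Ironridge (overflow 32)
  44÷1 = 44 each, +1 to first 0

Closure order: Briarlake, Juniper, Dunmere, Ironridge
Last habitat: Fernhollow with 77 animals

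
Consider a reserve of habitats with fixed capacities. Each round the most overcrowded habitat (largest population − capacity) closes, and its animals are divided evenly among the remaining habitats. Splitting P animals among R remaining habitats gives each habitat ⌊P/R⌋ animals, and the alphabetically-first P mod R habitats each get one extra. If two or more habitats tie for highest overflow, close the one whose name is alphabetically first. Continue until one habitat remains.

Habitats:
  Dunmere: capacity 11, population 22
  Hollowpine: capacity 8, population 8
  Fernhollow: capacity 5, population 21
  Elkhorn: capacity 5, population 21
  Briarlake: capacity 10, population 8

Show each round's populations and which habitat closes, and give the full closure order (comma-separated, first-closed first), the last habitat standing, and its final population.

Closure order: Elkhorn, Fernhollow, Dunmere, Briarlake
Last habitat: Hollowpine with 80 animals

Round 1: Briarlake=8 Dunmere=22 Elkhorn=21 Fernhollow=21 Hollowpine=8 → close Elkhorn (overflow 16)
  21÷4 = 5 each, +1 to first 1
Round 2: Briarlake=14 Dunmere=27 Fernhollow=26 Hollowpine=13 → close Fernhollow (overflow 21)
  26÷3 = 8 each, +1 to first 2
Round 3: Briarlake=23 Dunmere=36 Hollowpine=21 → close Dunmere (overflow 25)
  36÷2 = 18 each, +1 to first 0
Round 4: Briarlake=41 Hollowpine=39 → close Briarlake (overflow 31)
  41÷1 = 41 each, +1 to first 0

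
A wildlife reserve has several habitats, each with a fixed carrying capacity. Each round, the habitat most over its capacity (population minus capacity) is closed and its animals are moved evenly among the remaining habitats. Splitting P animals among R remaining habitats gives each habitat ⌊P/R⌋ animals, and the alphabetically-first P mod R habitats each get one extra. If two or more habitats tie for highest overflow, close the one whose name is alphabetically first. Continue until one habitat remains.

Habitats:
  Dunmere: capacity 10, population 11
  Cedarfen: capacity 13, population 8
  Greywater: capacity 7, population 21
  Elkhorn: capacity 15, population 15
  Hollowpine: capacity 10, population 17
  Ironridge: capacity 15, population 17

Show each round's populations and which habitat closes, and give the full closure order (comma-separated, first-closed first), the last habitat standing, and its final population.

Closure order: Greywater, Hollowpine, Ironridge, Dunmere, Elkhorn
Last habitat: Cedarfen with 89 animals

Round 1: Cedarfen=8 Dunmere=11 Elkhorn=15 Greywater=21 Hollowpine=17 Ironridge=17 → close Greywater (overflow 14)
  21÷5 = 4 each, +1 to first 1
Round 2: Cedarfen=13 Dunmere=15 Elkhorn=19 Hollowpine=21 Ironridge=21 → close Hollowpine (overflow 11)
  21÷4 = 5 each, +1 to first 1
Round 3: Cedarfen=19 Dunmere=20 Elkhorn=24 Ironridge=26 → close Ironridge (overflow 11)
  26÷3 = 8 each, +1 to first 2
Round 4: Cedarfen=28 Dunmere=29 Elkhorn=32 → close Dunmere (overflow 19)
  29÷2 = 14 each, +1 to first 1
Round 5: Cedarfen=43 Elkhorn=46 → close Elkhorn (overflow 31)
  46÷1 = 46 each, +1 to first 0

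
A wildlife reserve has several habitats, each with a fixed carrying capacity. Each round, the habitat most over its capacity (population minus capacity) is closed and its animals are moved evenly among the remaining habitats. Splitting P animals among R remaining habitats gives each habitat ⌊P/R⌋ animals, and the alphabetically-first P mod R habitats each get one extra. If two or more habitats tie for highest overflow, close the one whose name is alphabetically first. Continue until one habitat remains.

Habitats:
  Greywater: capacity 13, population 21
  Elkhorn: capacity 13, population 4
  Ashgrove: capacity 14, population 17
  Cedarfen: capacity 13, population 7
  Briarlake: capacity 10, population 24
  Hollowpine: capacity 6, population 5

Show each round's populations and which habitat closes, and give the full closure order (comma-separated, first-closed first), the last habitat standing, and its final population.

Round 1: Ashgrove=17 Briarlake=24 Cedarfen=7 Elkhorn=4 Greywater=21 Hollowpine=5 → close Briarlake (overflow 14)
  24÷5 = 4 each, +1 to first 4
Round 2: Ashgrove=22 Cedarfen=12 Elkhorn=9 Greywater=26 Hollowpine=9 → close Greywater (overflow 13)
  26÷4 = 6 each, +1 to first 2
Round 3: Ashgrove=29 Cedarfen=19 Elkhorn=15 Hollowpine=15 → close Ashgrove (overflow 15)
  29÷3 = 9 each, +1 to first 2
Round 4: Cedarfen=29 Elkhorn=25 Hollowpine=24 → close Hollowpine (overflow 18)
  24÷2 = 12 each, +1 to first 0
Round 5: Cedarfen=41 Elkhorn=37 → close Cedarfen (overflow 28)
  41÷1 = 41 each, +1 to first 0

Closure order: Briarlake, Greywater, Ashgrove, Hollowpine, Cedarfen
Last habitat: Elkhorn with 78 animals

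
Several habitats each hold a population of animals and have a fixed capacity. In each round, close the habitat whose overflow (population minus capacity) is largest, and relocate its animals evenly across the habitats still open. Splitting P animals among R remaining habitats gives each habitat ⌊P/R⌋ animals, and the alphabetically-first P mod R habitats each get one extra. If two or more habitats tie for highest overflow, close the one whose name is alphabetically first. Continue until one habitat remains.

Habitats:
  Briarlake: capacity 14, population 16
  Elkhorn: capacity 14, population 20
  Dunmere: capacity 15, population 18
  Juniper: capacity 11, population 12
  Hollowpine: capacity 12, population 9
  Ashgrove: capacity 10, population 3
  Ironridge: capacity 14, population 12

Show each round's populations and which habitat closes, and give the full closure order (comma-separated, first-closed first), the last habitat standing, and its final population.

Round 1: Ashgrove=3 Briarlake=16 Dunmere=18 Elkhorn=20 Hollowpine=9 Ironridge=12 Juniper=12 → close Elkhorn (overflow 6)
  20÷6 = 3 each, +1 to first 2
Round 2: Ashgrove=7 Briarlake=20 Dunmere=21 Hollowpine=12 Ironridge=15 Juniper=15 → close Briarlake (overflow 6)
  20÷5 = 4 each, +1 to first 0
Round 3: Ashgrove=11 Dunmere=25 Hollowpine=16 Ironridge=19 Juniper=19 → close Dunmere (overflow 10)
  25÷4 = 6 each, +1 to first 1
Round 4: Ashgrove=18 Hollowpine=22 Ironridge=25 Juniper=25 → close Juniper (overflow 14)
  25÷3 = 8 each, +1 to first 1
Round 5: Ashgrove=27 Hollowpine=30 Ironridge=33 → close Ironridge (overflow 19)
  33÷2 = 16 each, +1 to first 1
Round 6: Ashgrove=44 Hollowpine=46 → close Ashgrove (overflow 34)
  44÷1 = 44 each, +1 to first 0

Closure order: Elkhorn, Briarlake, Dunmere, Juniper, Ironridge, Ashgrove
Last habitat: Hollowpine with 90 animals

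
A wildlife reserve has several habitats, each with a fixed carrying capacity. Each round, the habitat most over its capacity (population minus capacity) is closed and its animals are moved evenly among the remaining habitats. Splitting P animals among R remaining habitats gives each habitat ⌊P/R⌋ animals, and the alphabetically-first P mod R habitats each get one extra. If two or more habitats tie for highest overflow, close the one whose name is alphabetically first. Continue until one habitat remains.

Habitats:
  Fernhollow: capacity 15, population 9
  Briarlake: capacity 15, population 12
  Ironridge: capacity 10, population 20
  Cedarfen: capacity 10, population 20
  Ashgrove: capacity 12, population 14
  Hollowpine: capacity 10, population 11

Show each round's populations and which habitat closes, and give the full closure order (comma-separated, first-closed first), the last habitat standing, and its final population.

Round 1: Ashgrove=14 Briarlake=12 Cedarfen=20 Fernhollow=9 Hollowpine=11 Ironridge=20 → close Cedarfen (overflow 10)
  20÷5 = 4 each, +1 to first 0
Round 2: Ashgrove=18 Briarlake=16 Fernhollow=13 Hollowpine=15 Ironridge=24 → close Ironridge (overflow 14)
  24÷4 = 6 each, +1 to first 0
Round 3: Ashgrove=24 Briarlake=22 Fernhollow=19 Hollowpine=21 → close Ashgrove (overflow 12)
  24÷3 = 8 each, +1 to first 0
Round 4: Briarlake=30 Fernhollow=27 Hollowpine=29 → close Hollowpine (overflow 19)
  29÷2 = 14 each, +1 to first 1
Round 5: Briarlake=45 Fernhollow=41 → close Briarlake (overflow 30)
  45÷1 = 45 each, +1 to first 0

Closure order: Cedarfen, Ironridge, Ashgrove, Hollowpine, Briarlake
Last habitat: Fernhollow with 86 animals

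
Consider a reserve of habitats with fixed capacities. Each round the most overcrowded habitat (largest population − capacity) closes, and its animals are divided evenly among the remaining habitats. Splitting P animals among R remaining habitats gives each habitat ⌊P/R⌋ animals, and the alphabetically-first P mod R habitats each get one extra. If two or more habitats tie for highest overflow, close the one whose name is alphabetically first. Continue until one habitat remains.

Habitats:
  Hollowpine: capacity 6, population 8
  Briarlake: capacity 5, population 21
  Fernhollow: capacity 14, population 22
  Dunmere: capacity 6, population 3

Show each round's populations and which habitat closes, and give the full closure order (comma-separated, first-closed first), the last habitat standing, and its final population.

Round 1: Briarlake=21 Dunmere=3 Fernhollow=22 Hollowpine=8 → close Briarlake (overflow 16)
  21÷3 = 7 each, +1 to first 0
Round 2: Dunmere=10 Fernhollow=29 Hollowpine=15 → close Fernhollow (overflow 15)
  29÷2 = 14 each, +1 to first 1
Round 3: Dunmere=25 Hollowpine=29 → close Hollowpine (overflow 23)
  29÷1 = 29 each, +1 to first 0

Closure order: Briarlake, Fernhollow, Hollowpine
Last habitat: Dunmere with 54 animals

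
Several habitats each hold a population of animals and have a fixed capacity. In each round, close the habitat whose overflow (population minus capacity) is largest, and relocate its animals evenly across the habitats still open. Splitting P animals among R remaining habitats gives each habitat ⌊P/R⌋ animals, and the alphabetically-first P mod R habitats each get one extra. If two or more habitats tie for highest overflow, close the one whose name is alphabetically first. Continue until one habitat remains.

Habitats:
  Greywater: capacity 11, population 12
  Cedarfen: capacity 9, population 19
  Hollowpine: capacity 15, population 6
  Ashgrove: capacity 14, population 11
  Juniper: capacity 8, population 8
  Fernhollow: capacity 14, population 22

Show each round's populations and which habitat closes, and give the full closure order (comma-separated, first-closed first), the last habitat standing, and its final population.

Closure order: Cedarfen, Fernhollow, Greywater, Ashgrove, Juniper
Last habitat: Hollowpine with 78 animals

Round 1: Ashgrove=11 Cedarfen=19 Fernhollow=22 Greywater=12 Hollowpine=6 Juniper=8 → close Cedarfen (overflow 10)
  19÷5 = 3 each, +1 to first 4
Round 2: Ashgrove=15 Fernhollow=26 Greywater=16 Hollowpine=10 Juniper=11 → close Fernhollow (overflow 12)
  26÷4 = 6 each, +1 to first 2
Round 3: Ashgrove=22 Greywater=23 Hollowpine=16 Juniper=17 → close Greywater (overflow 12)
  23÷3 = 7 each, +1 to first 2
Round 4: Ashgrove=30 Hollowpine=24 Juniper=24 → close Ashgrove (overflow 16)
  30÷2 = 15 each, +1 to first 0
Round 5: Hollowpine=39 Juniper=39 → close Juniper (overflow 31)
  39÷1 = 39 each, +1 to first 0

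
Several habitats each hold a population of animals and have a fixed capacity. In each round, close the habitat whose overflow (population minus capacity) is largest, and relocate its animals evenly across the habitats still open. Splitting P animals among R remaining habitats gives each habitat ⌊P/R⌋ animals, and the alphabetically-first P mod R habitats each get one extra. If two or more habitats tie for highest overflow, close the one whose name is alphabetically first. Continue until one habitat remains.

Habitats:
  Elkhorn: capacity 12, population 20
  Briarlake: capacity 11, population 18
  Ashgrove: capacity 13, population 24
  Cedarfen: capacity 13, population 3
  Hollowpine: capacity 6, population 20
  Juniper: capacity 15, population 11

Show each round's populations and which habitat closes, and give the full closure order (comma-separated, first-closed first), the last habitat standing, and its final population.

Round 1: Ashgrove=24 Briarlake=18 Cedarfen=3 Elkhorn=20 Hollowpine=20 Juniper=11 → close Hollowpine (overflow 14)
  20÷5 = 4 each, +1 to first 0
Round 2: Ashgrove=28 Briarlake=22 Cedarfen=7 Elkhorn=24 Juniper=15 → close Ashgrove (overflow 15)
  28÷4 = 7 each, +1 to first 0
Round 3: Briarlake=29 Cedarfen=14 Elkhorn=31 Juniper=22 → close Elkhorn (overflow 19)
  31÷3 = 10 each, +1 to first 1
Round 4: Briarlake=40 Cedarfen=24 Juniper=32 → close Briarlake (overflow 29)
  40÷2 = 20 each, +1 to first 0
Round 5: Cedarfen=44 Juniper=52 → close Juniper (overflow 37)
  52÷1 = 52 each, +1 to first 0

Closure order: Hollowpine, Ashgrove, Elkhorn, Briarlake, Juniper
Last habitat: Cedarfen with 96 animals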